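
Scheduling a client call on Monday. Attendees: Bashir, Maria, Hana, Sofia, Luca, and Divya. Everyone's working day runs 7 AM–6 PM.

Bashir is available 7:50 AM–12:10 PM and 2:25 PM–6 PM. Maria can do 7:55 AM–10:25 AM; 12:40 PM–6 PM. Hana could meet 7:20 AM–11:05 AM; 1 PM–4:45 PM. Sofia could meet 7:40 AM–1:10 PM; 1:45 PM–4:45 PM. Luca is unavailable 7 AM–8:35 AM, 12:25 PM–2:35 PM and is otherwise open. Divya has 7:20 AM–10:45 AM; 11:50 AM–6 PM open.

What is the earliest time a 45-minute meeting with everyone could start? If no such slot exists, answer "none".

08:35

Bashir free: 07:50-12:10, 14:25-18:00.
Maria free: 07:55-10:25, 12:40-18:00.
Hana free: 07:20-11:05, 13:00-16:45.
Sofia free: 07:40-13:10, 13:45-16:45.
Luca free: 08:35-12:25, 14:35-18:00 (invert busy blocks within the working day).
Divya free: 07:20-10:45, 11:50-18:00.
Bashir ∩ Maria: 07:55-10:25, 14:25-18:00.
Bashir ∩ Maria ∩ Hana: 07:55-10:25, 14:25-16:45.
Bashir ∩ Maria ∩ Hana ∩ Sofia: 07:55-10:25, 14:25-16:45.
Bashir ∩ Maria ∩ Hana ∩ Sofia ∩ Luca: 08:35-10:25, 14:35-16:45.
Bashir ∩ Maria ∩ Hana ∩ Sofia ∩ Luca ∩ Divya: 08:35-10:25, 14:35-16:45.
So the common availability across everyone is 08:35-10:25, 14:35-16:45.
The first common window of at least 45 minutes is 08:35-10:25, so the earliest start is 08:35.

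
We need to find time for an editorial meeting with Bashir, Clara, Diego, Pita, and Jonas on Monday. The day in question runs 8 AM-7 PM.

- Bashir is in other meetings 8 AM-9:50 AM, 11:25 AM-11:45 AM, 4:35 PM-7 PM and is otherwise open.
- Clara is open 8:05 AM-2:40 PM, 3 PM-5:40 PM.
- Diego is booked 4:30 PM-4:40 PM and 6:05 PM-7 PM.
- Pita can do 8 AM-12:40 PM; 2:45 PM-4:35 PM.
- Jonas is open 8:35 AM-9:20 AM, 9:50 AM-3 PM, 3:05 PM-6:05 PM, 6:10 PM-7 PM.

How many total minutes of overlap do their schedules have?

Bashir free: 09:50-11:25, 11:45-16:35 (invert busy blocks within the working day).
Clara free: 08:05-14:40, 15:00-17:40.
Diego free: 08:00-16:30, 16:40-18:05 (invert busy blocks within the working day).
Pita free: 08:00-12:40, 14:45-16:35.
Jonas free: 08:35-09:20, 09:50-15:00, 15:05-18:05, 18:10-19:00.
Bashir ∩ Clara: 09:50-11:25, 11:45-14:40, 15:00-16:35.
Bashir ∩ Clara ∩ Diego: 09:50-11:25, 11:45-14:40, 15:00-16:30.
Bashir ∩ Clara ∩ Diego ∩ Pita: 09:50-11:25, 11:45-12:40, 15:00-16:30.
Bashir ∩ Clara ∩ Diego ∩ Pita ∩ Jonas: 09:50-11:25, 11:45-12:40, 15:05-16:30.
Those are the intersection windows.
Summing the common windows: 95 + 55 + 85 = 235 minutes.

235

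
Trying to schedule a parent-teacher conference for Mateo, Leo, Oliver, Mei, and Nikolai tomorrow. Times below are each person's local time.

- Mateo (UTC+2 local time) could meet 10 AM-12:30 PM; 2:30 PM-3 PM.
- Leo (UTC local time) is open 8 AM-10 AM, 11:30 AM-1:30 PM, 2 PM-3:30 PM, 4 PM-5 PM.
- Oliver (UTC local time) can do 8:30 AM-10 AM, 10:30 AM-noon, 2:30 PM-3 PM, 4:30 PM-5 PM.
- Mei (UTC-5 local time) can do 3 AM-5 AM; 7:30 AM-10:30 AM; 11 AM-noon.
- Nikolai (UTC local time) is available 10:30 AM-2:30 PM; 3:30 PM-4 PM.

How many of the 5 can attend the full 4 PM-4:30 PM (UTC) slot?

2

Mateo in UTC: 08:00-10:30, 12:30-13:00 (subtract 2h to convert from UTC+2).
Leo in UTC: 08:00-10:00, 11:30-13:30, 14:00-15:30, 16:00-17:00.
Oliver in UTC: 08:30-10:00, 10:30-12:00, 14:30-15:00, 16:30-17:00.
Mei in UTC: 08:00-10:00, 12:30-15:30, 16:00-17:00 (add 5h to convert from UTC-5).
Nikolai in UTC: 10:30-14:30, 15:30-16:00.
Leo and Mei can make the full 16:00-16:30 slot — that's 2.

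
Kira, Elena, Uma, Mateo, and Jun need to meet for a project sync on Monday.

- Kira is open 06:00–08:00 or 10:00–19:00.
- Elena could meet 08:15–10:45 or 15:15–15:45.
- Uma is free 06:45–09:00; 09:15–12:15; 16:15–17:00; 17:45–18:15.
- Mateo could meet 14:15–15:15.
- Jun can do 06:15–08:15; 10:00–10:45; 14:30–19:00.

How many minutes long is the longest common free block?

0

Kira ∩ Elena: 10:00-10:45, 15:15-15:45.
Kira ∩ Elena ∩ Uma: 10:00-10:45.
Kira ∩ Elena ∩ Uma ∩ Mateo: ∅.
Kira ∩ Elena ∩ Uma ∩ Mateo ∩ Jun: ∅.
There is no time when everyone is free.
No common window exists, so the longest block is 0 minutes.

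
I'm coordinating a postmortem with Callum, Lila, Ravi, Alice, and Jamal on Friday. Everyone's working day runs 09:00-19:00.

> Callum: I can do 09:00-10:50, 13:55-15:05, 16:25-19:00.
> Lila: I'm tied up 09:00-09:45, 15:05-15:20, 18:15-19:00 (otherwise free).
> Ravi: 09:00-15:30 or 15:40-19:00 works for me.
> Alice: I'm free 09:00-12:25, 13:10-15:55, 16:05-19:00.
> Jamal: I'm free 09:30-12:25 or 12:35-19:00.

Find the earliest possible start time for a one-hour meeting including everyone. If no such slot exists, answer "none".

09:45

Callum free: 09:00-10:50, 13:55-15:05, 16:25-19:00.
Lila free: 09:45-15:05, 15:20-18:15 (invert busy blocks within the working day).
Ravi free: 09:00-15:30, 15:40-19:00.
Alice free: 09:00-12:25, 13:10-15:55, 16:05-19:00.
Jamal free: 09:30-12:25, 12:35-19:00.
Callum ∩ Lila: 09:45-10:50, 13:55-15:05, 16:25-18:15.
Callum ∩ Lila ∩ Ravi: 09:45-10:50, 13:55-15:05, 16:25-18:15.
Callum ∩ Lila ∩ Ravi ∩ Alice: 09:45-10:50, 13:55-15:05, 16:25-18:15.
Callum ∩ Lila ∩ Ravi ∩ Alice ∩ Jamal: 09:45-10:50, 13:55-15:05, 16:25-18:15.
So the common availability across everyone is 09:45-10:50, 13:55-15:05, 16:25-18:15.
The first common window of at least 60 minutes is 09:45-10:50, so the earliest start is 09:45.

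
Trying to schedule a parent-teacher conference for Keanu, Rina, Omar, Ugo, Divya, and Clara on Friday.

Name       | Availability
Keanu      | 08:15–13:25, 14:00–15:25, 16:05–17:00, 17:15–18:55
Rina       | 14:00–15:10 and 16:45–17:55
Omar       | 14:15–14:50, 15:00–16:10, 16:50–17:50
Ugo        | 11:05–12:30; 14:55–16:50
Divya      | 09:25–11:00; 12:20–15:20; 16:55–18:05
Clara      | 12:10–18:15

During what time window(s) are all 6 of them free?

Keanu ∩ Rina: 14:00-15:10, 16:45-17:00, 17:15-17:55.
Keanu ∩ Rina ∩ Omar: 14:15-14:50, 15:00-15:10, 16:50-17:00, 17:15-17:50.
Keanu ∩ Rina ∩ Omar ∩ Ugo: 15:00-15:10.
Keanu ∩ Rina ∩ Omar ∩ Ugo ∩ Divya: 15:00-15:10.
Keanu ∩ Rina ∩ Omar ∩ Ugo ∩ Divya ∩ Clara: 15:00-15:10.

15:00-15:10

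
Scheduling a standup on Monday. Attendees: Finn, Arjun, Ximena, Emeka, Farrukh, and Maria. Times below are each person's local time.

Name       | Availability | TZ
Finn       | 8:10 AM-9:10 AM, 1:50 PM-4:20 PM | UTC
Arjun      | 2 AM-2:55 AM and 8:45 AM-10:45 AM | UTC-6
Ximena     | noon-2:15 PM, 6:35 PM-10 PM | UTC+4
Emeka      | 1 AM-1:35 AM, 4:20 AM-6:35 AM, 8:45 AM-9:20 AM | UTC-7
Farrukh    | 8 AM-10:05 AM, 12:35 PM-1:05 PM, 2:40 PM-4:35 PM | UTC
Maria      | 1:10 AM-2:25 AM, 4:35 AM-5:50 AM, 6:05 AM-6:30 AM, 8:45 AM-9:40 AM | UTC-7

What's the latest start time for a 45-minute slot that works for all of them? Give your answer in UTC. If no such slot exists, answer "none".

Finn in UTC: 08:10-09:10, 13:50-16:20.
Arjun in UTC: 08:00-08:55, 14:45-16:45 (add 6h to convert from UTC-6).
Ximena in UTC: 08:00-10:15, 14:35-18:00 (subtract 4h to convert from UTC+4).
Emeka in UTC: 08:00-08:35, 11:20-13:35, 15:45-16:20 (add 7h to convert from UTC-7).
Farrukh in UTC: 08:00-10:05, 12:35-13:05, 14:40-16:35.
Maria in UTC: 08:10-09:25, 11:35-12:50, 13:05-13:30, 15:45-16:40 (add 7h to convert from UTC-7).
Finn ∩ Arjun: 08:10-08:55, 14:45-16:20.
Finn ∩ Arjun ∩ Ximena: 08:10-08:55, 14:45-16:20.
Finn ∩ Arjun ∩ Ximena ∩ Emeka: 08:10-08:35, 15:45-16:20.
Finn ∩ Arjun ∩ Ximena ∩ Emeka ∩ Farrukh: 08:10-08:35, 15:45-16:20.
Finn ∩ Arjun ∩ Ximena ∩ Emeka ∩ Farrukh ∩ Maria: 08:10-08:35, 15:45-16:20.
Those are the intersection windows.
No common window is at least 45 minutes long.

none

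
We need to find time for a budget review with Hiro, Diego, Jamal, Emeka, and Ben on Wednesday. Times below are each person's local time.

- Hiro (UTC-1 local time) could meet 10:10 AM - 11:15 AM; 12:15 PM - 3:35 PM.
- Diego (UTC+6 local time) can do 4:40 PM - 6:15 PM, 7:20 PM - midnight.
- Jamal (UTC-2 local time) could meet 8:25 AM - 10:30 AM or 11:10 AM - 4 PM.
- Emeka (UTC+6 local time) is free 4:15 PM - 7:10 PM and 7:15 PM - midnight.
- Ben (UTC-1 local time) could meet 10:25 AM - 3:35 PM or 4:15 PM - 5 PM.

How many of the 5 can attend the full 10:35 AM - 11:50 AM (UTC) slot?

Hiro in UTC: 11:10-12:15, 13:15-16:35 (add 1h to convert from UTC-1).
Diego in UTC: 10:40-12:15, 13:20-18:00 (subtract 6h to convert from UTC+6).
Jamal in UTC: 10:25-12:30, 13:10-18:00 (add 2h to convert from UTC-2).
Emeka in UTC: 10:15-13:10, 13:15-18:00 (subtract 6h to convert from UTC+6).
Ben in UTC: 11:25-16:35, 17:15-18:00 (add 1h to convert from UTC-1).
Jamal and Emeka can make the full 10:35-11:50 slot — that's 2.

2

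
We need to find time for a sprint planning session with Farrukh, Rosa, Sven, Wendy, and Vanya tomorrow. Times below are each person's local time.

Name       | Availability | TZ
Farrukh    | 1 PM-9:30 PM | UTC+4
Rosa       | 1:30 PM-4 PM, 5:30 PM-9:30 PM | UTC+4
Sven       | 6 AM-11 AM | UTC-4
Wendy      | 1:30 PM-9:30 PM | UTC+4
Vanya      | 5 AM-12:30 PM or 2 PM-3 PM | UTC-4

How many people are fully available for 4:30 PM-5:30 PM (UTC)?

Farrukh in UTC: 09:00-17:30 (subtract 4h to convert from UTC+4).
Rosa in UTC: 09:30-12:00, 13:30-17:30 (subtract 4h to convert from UTC+4).
Sven in UTC: 10:00-15:00 (add 4h to convert from UTC-4).
Wendy in UTC: 09:30-17:30 (subtract 4h to convert from UTC+4).
Vanya in UTC: 09:00-16:30, 18:00-19:00 (add 4h to convert from UTC-4).
Farrukh, Rosa, and Wendy can make the full 16:30-17:30 slot — that's 3.

3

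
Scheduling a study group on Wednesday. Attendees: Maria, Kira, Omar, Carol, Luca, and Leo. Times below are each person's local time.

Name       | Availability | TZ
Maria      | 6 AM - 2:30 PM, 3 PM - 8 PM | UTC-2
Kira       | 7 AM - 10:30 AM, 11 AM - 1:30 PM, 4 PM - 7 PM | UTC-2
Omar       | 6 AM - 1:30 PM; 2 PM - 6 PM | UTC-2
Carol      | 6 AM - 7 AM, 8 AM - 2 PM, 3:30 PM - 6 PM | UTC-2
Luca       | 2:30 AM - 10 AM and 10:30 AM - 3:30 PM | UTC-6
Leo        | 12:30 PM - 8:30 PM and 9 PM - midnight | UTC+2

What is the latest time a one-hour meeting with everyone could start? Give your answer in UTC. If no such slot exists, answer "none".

19:00

Maria in UTC: 08:00-16:30, 17:00-22:00 (add 2h to convert from UTC-2).
Kira in UTC: 09:00-12:30, 13:00-15:30, 18:00-21:00 (add 2h to convert from UTC-2).
Omar in UTC: 08:00-15:30, 16:00-20:00 (add 2h to convert from UTC-2).
Carol in UTC: 08:00-09:00, 10:00-16:00, 17:30-20:00 (add 2h to convert from UTC-2).
Luca in UTC: 08:30-16:00, 16:30-21:30 (add 6h to convert from UTC-6).
Leo in UTC: 10:30-18:30, 19:00-22:00 (subtract 2h to convert from UTC+2).
Maria ∩ Kira: 09:00-12:30, 13:00-15:30, 18:00-21:00.
Maria ∩ Kira ∩ Omar: 09:00-12:30, 13:00-15:30, 18:00-20:00.
Maria ∩ Kira ∩ Omar ∩ Carol: 10:00-12:30, 13:00-15:30, 18:00-20:00.
Maria ∩ Kira ∩ Omar ∩ Carol ∩ Luca: 10:00-12:30, 13:00-15:30, 18:00-20:00.
Maria ∩ Kira ∩ Omar ∩ Carol ∩ Luca ∩ Leo: 10:30-12:30, 13:00-15:30, 18:00-18:30, 19:00-20:00.
The last common window of at least 60 minutes is 19:00-20:00; a 60-minute meeting can start as late as 19:00 and still end by 20:00.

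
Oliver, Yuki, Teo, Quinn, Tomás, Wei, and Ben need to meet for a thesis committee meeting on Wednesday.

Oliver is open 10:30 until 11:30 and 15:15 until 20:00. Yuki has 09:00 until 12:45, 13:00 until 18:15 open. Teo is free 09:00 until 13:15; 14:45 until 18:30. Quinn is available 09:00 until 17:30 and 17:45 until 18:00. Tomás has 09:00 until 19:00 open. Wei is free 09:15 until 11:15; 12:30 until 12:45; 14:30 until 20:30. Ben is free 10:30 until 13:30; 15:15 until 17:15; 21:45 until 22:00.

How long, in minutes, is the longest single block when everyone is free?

120

Oliver ∩ Yuki: 10:30-11:30, 15:15-18:15.
Oliver ∩ Yuki ∩ Teo: 10:30-11:30, 15:15-18:15.
Oliver ∩ Yuki ∩ Teo ∩ Quinn: 10:30-11:30, 15:15-17:30, 17:45-18:00.
Oliver ∩ Yuki ∩ Teo ∩ Quinn ∩ Tomás: 10:30-11:30, 15:15-17:30, 17:45-18:00.
Oliver ∩ Yuki ∩ Teo ∩ Quinn ∩ Tomás ∩ Wei: 10:30-11:15, 15:15-17:30, 17:45-18:00.
Oliver ∩ Yuki ∩ Teo ∩ Quinn ∩ Tomás ∩ Wei ∩ Ben: 10:30-11:15, 15:15-17:15.
The longest is 15:15-17:15 at 120 minutes.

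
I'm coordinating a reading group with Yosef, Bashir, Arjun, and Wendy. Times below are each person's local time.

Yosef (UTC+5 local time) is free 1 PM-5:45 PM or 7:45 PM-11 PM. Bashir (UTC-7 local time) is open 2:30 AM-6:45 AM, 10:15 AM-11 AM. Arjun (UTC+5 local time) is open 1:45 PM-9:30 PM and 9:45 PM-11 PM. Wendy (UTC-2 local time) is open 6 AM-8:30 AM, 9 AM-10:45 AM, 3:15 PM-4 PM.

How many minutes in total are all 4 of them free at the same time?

210

Yosef in UTC: 08:00-12:45, 14:45-18:00 (subtract 5h to convert from UTC+5).
Bashir in UTC: 09:30-13:45, 17:15-18:00 (add 7h to convert from UTC-7).
Arjun in UTC: 08:45-16:30, 16:45-18:00 (subtract 5h to convert from UTC+5).
Wendy in UTC: 08:00-10:30, 11:00-12:45, 17:15-18:00 (add 2h to convert from UTC-2).
Yosef ∩ Bashir: 09:30-12:45, 17:15-18:00.
Yosef ∩ Bashir ∩ Arjun: 09:30-12:45, 17:15-18:00.
Yosef ∩ Bashir ∩ Arjun ∩ Wendy: 09:30-10:30, 11:00-12:45, 17:15-18:00.
Summing the common windows: 60 + 105 + 45 = 210 minutes.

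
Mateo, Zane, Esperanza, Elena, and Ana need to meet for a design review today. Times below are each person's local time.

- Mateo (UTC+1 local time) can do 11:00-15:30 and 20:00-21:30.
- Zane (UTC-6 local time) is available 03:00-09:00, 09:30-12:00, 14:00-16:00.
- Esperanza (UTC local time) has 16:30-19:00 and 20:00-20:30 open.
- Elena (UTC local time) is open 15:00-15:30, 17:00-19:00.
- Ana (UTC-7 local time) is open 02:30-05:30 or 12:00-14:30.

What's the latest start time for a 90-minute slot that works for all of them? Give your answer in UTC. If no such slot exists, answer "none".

Mateo in UTC: 10:00-14:30, 19:00-20:30 (subtract 1h to convert from UTC+1).
Zane in UTC: 09:00-15:00, 15:30-18:00, 20:00-22:00 (add 6h to convert from UTC-6).
Esperanza in UTC: 16:30-19:00, 20:00-20:30.
Elena in UTC: 15:00-15:30, 17:00-19:00.
Ana in UTC: 09:30-12:30, 19:00-21:30 (add 7h to convert from UTC-7).
Mateo ∩ Zane: 10:00-14:30, 20:00-20:30.
Mateo ∩ Zane ∩ Esperanza: 20:00-20:30.
Mateo ∩ Zane ∩ Esperanza ∩ Elena: ∅.
Mateo ∩ Zane ∩ Esperanza ∩ Elena ∩ Ana: ∅.
There is no time when everyone is free.
No common window is at least 90 minutes long.

none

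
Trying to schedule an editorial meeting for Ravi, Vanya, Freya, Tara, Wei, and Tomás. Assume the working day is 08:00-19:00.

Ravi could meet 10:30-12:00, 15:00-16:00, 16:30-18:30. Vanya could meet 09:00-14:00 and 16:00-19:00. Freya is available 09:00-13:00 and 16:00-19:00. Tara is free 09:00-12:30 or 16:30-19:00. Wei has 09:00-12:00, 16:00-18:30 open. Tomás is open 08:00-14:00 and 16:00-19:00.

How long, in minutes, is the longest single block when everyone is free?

120

Ravi ∩ Vanya: 10:30-12:00, 16:30-18:30.
Ravi ∩ Vanya ∩ Freya: 10:30-12:00, 16:30-18:30.
Ravi ∩ Vanya ∩ Freya ∩ Tara: 10:30-12:00, 16:30-18:30.
Ravi ∩ Vanya ∩ Freya ∩ Tara ∩ Wei: 10:30-12:00, 16:30-18:30.
Ravi ∩ Vanya ∩ Freya ∩ Tara ∩ Wei ∩ Tomás: 10:30-12:00, 16:30-18:30.
The longest is 16:30-18:30 at 120 minutes.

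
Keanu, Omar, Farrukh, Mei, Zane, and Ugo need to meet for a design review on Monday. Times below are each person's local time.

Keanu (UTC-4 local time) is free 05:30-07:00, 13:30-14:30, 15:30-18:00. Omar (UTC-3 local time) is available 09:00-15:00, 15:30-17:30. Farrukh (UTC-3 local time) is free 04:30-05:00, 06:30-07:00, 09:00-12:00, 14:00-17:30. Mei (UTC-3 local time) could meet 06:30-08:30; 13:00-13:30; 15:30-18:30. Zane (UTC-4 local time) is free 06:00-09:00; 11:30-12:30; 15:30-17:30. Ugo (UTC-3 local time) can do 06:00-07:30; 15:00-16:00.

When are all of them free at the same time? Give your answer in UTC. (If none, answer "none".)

none

Keanu in UTC: 09:30-11:00, 17:30-18:30, 19:30-22:00 (add 4h to convert from UTC-4).
Omar in UTC: 12:00-18:00, 18:30-20:30 (add 3h to convert from UTC-3).
Farrukh in UTC: 07:30-08:00, 09:30-10:00, 12:00-15:00, 17:00-20:30 (add 3h to convert from UTC-3).
Mei in UTC: 09:30-11:30, 16:00-16:30, 18:30-21:30 (add 3h to convert from UTC-3).
Zane in UTC: 10:00-13:00, 15:30-16:30, 19:30-21:30 (add 4h to convert from UTC-4).
Ugo in UTC: 09:00-10:30, 18:00-19:00 (add 3h to convert from UTC-3).
Keanu ∩ Omar: 17:30-18:00, 19:30-20:30.
Keanu ∩ Omar ∩ Farrukh: 17:30-18:00, 19:30-20:30.
Keanu ∩ Omar ∩ Farrukh ∩ Mei: 19:30-20:30.
Keanu ∩ Omar ∩ Farrukh ∩ Mei ∩ Zane: 19:30-20:30.
Keanu ∩ Omar ∩ Farrukh ∩ Mei ∩ Zane ∩ Ugo: ∅.
There is no time when everyone is free.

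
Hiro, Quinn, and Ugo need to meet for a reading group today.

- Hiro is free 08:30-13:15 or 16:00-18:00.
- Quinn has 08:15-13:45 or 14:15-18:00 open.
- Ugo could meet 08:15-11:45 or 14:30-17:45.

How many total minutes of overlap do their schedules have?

Hiro ∩ Quinn: 08:30-13:15, 16:00-18:00.
Hiro ∩ Quinn ∩ Ugo: 08:30-11:45, 16:00-17:45.
Summing the common windows: 195 + 105 = 300 minutes.

300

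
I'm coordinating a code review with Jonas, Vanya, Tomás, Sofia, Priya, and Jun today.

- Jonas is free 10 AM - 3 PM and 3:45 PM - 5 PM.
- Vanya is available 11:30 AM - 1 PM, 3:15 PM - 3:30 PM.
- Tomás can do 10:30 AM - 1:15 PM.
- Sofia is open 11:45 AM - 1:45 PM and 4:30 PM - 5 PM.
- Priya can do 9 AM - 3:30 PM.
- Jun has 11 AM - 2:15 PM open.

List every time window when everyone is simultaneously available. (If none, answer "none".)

11:45-13:00

Jonas ∩ Vanya: 11:30-13:00.
Jonas ∩ Vanya ∩ Tomás: 11:30-13:00.
Jonas ∩ Vanya ∩ Tomás ∩ Sofia: 11:45-13:00.
Jonas ∩ Vanya ∩ Tomás ∩ Sofia ∩ Priya: 11:45-13:00.
Jonas ∩ Vanya ∩ Tomás ∩ Sofia ∩ Priya ∩ Jun: 11:45-13:00.
Those are the intersection windows.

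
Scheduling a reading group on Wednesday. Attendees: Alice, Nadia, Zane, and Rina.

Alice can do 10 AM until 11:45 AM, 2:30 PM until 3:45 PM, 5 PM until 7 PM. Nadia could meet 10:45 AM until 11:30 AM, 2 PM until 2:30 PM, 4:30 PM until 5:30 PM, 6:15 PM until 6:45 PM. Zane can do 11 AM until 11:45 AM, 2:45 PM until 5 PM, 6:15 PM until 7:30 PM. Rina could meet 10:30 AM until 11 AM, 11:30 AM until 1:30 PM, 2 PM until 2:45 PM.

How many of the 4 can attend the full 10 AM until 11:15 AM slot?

Alice can make the full 10:00-11:15 slot — that's 1.

1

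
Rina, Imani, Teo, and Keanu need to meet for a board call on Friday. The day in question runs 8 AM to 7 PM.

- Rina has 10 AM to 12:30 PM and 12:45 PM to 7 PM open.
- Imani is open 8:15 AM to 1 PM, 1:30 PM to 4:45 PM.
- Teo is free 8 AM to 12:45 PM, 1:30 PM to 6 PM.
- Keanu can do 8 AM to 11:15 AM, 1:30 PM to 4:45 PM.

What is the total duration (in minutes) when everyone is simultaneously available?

Rina ∩ Imani: 10:00-12:30, 12:45-13:00, 13:30-16:45.
Rina ∩ Imani ∩ Teo: 10:00-12:30, 13:30-16:45.
Rina ∩ Imani ∩ Teo ∩ Keanu: 10:00-11:15, 13:30-16:45.
So the common availability across everyone is 10:00-11:15, 13:30-16:45.
Summing the common windows: 75 + 195 = 270 minutes.

270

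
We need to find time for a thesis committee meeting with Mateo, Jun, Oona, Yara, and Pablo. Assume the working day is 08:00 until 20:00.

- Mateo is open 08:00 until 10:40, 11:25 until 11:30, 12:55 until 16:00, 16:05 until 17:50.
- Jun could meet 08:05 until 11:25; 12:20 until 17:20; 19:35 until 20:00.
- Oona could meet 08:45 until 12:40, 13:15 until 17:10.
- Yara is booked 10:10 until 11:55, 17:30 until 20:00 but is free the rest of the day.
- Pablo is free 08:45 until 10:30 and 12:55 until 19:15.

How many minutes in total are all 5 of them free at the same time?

Mateo free: 08:00-10:40, 11:25-11:30, 12:55-16:00, 16:05-17:50.
Jun free: 08:05-11:25, 12:20-17:20, 19:35-20:00.
Oona free: 08:45-12:40, 13:15-17:10.
Yara free: 08:00-10:10, 11:55-17:30 (invert busy blocks within the working day).
Pablo free: 08:45-10:30, 12:55-19:15.
Mateo ∩ Jun: 08:05-10:40, 12:55-16:00, 16:05-17:20.
Mateo ∩ Jun ∩ Oona: 08:45-10:40, 13:15-16:00, 16:05-17:10.
Mateo ∩ Jun ∩ Oona ∩ Yara: 08:45-10:10, 13:15-16:00, 16:05-17:10.
Mateo ∩ Jun ∩ Oona ∩ Yara ∩ Pablo: 08:45-10:10, 13:15-16:00, 16:05-17:10.
Summing the common windows: 85 + 165 + 65 = 315 minutes.

315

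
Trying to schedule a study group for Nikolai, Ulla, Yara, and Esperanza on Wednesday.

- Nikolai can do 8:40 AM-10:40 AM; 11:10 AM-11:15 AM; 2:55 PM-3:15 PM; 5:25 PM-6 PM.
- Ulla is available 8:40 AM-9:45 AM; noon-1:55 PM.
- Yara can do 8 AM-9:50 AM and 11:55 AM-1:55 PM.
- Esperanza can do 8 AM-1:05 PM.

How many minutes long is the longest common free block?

65

Nikolai ∩ Ulla: 08:40-09:45.
Nikolai ∩ Ulla ∩ Yara: 08:40-09:45.
Nikolai ∩ Ulla ∩ Yara ∩ Esperanza: 08:40-09:45.
The longest is 08:40-09:45 at 65 minutes.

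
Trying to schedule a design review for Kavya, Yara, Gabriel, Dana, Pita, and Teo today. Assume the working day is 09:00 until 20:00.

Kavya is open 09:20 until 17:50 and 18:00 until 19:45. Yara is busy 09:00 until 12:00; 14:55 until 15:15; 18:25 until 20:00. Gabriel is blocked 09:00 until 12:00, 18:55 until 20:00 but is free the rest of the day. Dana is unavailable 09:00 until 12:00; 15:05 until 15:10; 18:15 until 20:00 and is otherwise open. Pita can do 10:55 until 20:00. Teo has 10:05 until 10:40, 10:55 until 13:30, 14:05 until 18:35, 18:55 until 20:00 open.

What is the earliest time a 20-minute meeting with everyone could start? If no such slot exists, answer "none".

12:00

Kavya free: 09:20-17:50, 18:00-19:45.
Yara free: 12:00-14:55, 15:15-18:25 (invert busy blocks within the working day).
Gabriel free: 12:00-18:55 (invert busy blocks within the working day).
Dana free: 12:00-15:05, 15:10-18:15 (invert busy blocks within the working day).
Pita free: 10:55-20:00.
Teo free: 10:05-10:40, 10:55-13:30, 14:05-18:35, 18:55-20:00.
Kavya ∩ Yara: 12:00-14:55, 15:15-17:50, 18:00-18:25.
Kavya ∩ Yara ∩ Gabriel: 12:00-14:55, 15:15-17:50, 18:00-18:25.
Kavya ∩ Yara ∩ Gabriel ∩ Dana: 12:00-14:55, 15:15-17:50, 18:00-18:15.
Kavya ∩ Yara ∩ Gabriel ∩ Dana ∩ Pita: 12:00-14:55, 15:15-17:50, 18:00-18:15.
Kavya ∩ Yara ∩ Gabriel ∩ Dana ∩ Pita ∩ Teo: 12:00-13:30, 14:05-14:55, 15:15-17:50, 18:00-18:15.
The first common window of at least 20 minutes is 12:00-13:30, so the earliest start is 12:00.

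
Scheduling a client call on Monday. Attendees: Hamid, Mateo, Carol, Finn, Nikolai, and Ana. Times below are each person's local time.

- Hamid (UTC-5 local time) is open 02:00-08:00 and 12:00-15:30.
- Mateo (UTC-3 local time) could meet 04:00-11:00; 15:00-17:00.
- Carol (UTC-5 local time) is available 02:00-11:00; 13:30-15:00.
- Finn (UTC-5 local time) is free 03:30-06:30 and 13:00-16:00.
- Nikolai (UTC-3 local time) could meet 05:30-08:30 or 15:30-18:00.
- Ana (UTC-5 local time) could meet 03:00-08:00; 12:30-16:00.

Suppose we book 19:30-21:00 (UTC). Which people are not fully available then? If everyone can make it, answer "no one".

Hamid in UTC: 07:00-13:00, 17:00-20:30 (add 5h to convert from UTC-5).
Mateo in UTC: 07:00-14:00, 18:00-20:00 (add 3h to convert from UTC-3).
Carol in UTC: 07:00-16:00, 18:30-20:00 (add 5h to convert from UTC-5).
Finn in UTC: 08:30-11:30, 18:00-21:00 (add 5h to convert from UTC-5).
Nikolai in UTC: 08:30-11:30, 18:30-21:00 (add 3h to convert from UTC-3).
Ana in UTC: 08:00-13:00, 17:30-21:00 (add 5h to convert from UTC-5).
Hamid: not fully free for 19:30-21:00. Mateo: not fully free for 19:30-21:00. Carol: not fully free for 19:30-21:00. Finn: free for 19:30-21:00. Nikolai: free for 19:30-21:00. Ana: free for 19:30-21:00.

Carol, Hamid, Mateo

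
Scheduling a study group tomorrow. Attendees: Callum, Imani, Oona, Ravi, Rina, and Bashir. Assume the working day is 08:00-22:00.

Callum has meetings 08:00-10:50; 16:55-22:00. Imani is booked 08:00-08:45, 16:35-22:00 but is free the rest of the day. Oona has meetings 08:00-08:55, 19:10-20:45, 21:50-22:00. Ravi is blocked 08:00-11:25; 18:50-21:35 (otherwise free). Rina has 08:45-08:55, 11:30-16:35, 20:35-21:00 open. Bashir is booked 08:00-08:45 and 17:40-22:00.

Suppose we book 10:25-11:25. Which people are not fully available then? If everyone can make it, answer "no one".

Callum free: 10:50-16:55 (invert busy blocks within the working day).
Imani free: 08:45-16:35 (invert busy blocks within the working day).
Oona free: 08:55-19:10, 20:45-21:50 (invert busy blocks within the working day).
Ravi free: 11:25-18:50, 21:35-22:00 (invert busy blocks within the working day).
Rina free: 08:45-08:55, 11:30-16:35, 20:35-21:00.
Bashir free: 08:45-17:40 (invert busy blocks within the working day).
Callum: not fully free for 10:25-11:25. Imani: free for 10:25-11:25. Oona: free for 10:25-11:25. Ravi: not fully free for 10:25-11:25. Rina: not fully free for 10:25-11:25. Bashir: free for 10:25-11:25.

Callum, Ravi, Rina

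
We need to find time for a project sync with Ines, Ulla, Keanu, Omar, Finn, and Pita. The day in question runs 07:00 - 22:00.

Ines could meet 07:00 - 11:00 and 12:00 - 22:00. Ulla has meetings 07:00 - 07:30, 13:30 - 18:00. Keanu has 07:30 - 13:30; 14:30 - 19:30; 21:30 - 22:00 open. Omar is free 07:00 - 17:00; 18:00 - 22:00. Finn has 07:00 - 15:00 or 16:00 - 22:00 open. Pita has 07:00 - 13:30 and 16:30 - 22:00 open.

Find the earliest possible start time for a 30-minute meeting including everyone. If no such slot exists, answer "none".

Ines free: 07:00-11:00, 12:00-22:00.
Ulla free: 07:30-13:30, 18:00-22:00 (invert busy blocks within the working day).
Keanu free: 07:30-13:30, 14:30-19:30, 21:30-22:00.
Omar free: 07:00-17:00, 18:00-22:00.
Finn free: 07:00-15:00, 16:00-22:00.
Pita free: 07:00-13:30, 16:30-22:00.
Ines ∩ Ulla: 07:30-11:00, 12:00-13:30, 18:00-22:00.
Ines ∩ Ulla ∩ Keanu: 07:30-11:00, 12:00-13:30, 18:00-19:30, 21:30-22:00.
Ines ∩ Ulla ∩ Keanu ∩ Omar: 07:30-11:00, 12:00-13:30, 18:00-19:30, 21:30-22:00.
Ines ∩ Ulla ∩ Keanu ∩ Omar ∩ Finn: 07:30-11:00, 12:00-13:30, 18:00-19:30, 21:30-22:00.
Ines ∩ Ulla ∩ Keanu ∩ Omar ∩ Finn ∩ Pita: 07:30-11:00, 12:00-13:30, 18:00-19:30, 21:30-22:00.
So the common availability across everyone is 07:30-11:00, 12:00-13:30, 18:00-19:30, 21:30-22:00.
The first common window of at least 30 minutes is 07:30-11:00, so the earliest start is 07:30.

07:30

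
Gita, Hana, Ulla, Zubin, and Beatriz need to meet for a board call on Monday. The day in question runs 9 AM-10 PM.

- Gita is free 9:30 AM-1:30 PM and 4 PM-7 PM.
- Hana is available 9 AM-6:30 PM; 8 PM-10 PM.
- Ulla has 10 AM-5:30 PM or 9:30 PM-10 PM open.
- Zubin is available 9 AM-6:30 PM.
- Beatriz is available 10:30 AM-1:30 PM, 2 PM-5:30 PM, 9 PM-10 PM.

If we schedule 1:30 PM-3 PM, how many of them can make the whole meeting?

3

Hana, Ulla, and Zubin can make the full 13:30-15:00 slot — that's 3.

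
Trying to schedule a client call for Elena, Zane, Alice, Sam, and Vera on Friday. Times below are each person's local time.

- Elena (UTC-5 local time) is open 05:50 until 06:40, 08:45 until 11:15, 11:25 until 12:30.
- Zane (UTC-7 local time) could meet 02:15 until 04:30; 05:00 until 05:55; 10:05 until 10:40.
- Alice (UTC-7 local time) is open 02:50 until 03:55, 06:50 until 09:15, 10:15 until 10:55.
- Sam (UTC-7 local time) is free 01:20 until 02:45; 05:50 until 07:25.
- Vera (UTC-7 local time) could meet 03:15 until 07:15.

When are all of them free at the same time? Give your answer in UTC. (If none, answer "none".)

Elena in UTC: 10:50-11:40, 13:45-16:15, 16:25-17:30 (add 5h to convert from UTC-5).
Zane in UTC: 09:15-11:30, 12:00-12:55, 17:05-17:40 (add 7h to convert from UTC-7).
Alice in UTC: 09:50-10:55, 13:50-16:15, 17:15-17:55 (add 7h to convert from UTC-7).
Sam in UTC: 08:20-09:45, 12:50-14:25 (add 7h to convert from UTC-7).
Vera in UTC: 10:15-14:15 (add 7h to convert from UTC-7).
Elena ∩ Zane: 10:50-11:30, 17:05-17:30.
Elena ∩ Zane ∩ Alice: 10:50-10:55, 17:15-17:30.
Elena ∩ Zane ∩ Alice ∩ Sam: ∅.
Elena ∩ Zane ∩ Alice ∩ Sam ∩ Vera: ∅.
There is no time when everyone is free.

none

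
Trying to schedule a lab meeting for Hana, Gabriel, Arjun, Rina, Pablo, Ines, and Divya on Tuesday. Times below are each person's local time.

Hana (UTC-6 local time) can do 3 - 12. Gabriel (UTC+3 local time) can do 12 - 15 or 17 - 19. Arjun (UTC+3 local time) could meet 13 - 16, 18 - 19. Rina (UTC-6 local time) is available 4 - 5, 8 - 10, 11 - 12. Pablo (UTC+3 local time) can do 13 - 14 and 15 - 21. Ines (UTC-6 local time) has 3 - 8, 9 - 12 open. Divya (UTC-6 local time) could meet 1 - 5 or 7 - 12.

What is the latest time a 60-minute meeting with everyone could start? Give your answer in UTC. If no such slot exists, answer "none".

Hana in UTC: 09:00-18:00 (add 6h to convert from UTC-6).
Gabriel in UTC: 09:00-12:00, 14:00-16:00 (subtract 3h to convert from UTC+3).
Arjun in UTC: 10:00-13:00, 15:00-16:00 (subtract 3h to convert from UTC+3).
Rina in UTC: 10:00-11:00, 14:00-16:00, 17:00-18:00 (add 6h to convert from UTC-6).
Pablo in UTC: 10:00-11:00, 12:00-18:00 (subtract 3h to convert from UTC+3).
Ines in UTC: 09:00-14:00, 15:00-18:00 (add 6h to convert from UTC-6).
Divya in UTC: 07:00-11:00, 13:00-18:00 (add 6h to convert from UTC-6).
Hana ∩ Gabriel: 09:00-12:00, 14:00-16:00.
Hana ∩ Gabriel ∩ Arjun: 10:00-12:00, 15:00-16:00.
Hana ∩ Gabriel ∩ Arjun ∩ Rina: 10:00-11:00, 15:00-16:00.
Hana ∩ Gabriel ∩ Arjun ∩ Rina ∩ Pablo: 10:00-11:00, 15:00-16:00.
Hana ∩ Gabriel ∩ Arjun ∩ Rina ∩ Pablo ∩ Ines: 10:00-11:00, 15:00-16:00.
Hana ∩ Gabriel ∩ Arjun ∩ Rina ∩ Pablo ∩ Ines ∩ Divya: 10:00-11:00, 15:00-16:00.
Those are the intersection windows.
The last common window of at least 60 minutes is 15:00-16:00; a 60-minute meeting can start as late as 15:00 and still end by 16:00.

15:00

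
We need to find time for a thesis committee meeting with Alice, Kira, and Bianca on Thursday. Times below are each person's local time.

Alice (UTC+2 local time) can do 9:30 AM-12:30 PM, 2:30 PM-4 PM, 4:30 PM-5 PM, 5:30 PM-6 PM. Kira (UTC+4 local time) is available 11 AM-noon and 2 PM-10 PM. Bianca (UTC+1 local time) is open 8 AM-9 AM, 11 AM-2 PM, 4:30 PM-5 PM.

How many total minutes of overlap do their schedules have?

120

Alice in UTC: 07:30-10:30, 12:30-14:00, 14:30-15:00, 15:30-16:00 (subtract 2h to convert from UTC+2).
Kira in UTC: 07:00-08:00, 10:00-18:00 (subtract 4h to convert from UTC+4).
Bianca in UTC: 07:00-08:00, 10:00-13:00, 15:30-16:00 (subtract 1h to convert from UTC+1).
Alice ∩ Kira: 07:30-08:00, 10:00-10:30, 12:30-14:00, 14:30-15:00, 15:30-16:00.
Alice ∩ Kira ∩ Bianca: 07:30-08:00, 10:00-10:30, 12:30-13:00, 15:30-16:00.
Those are the intersection windows.
Summing the common windows: 30 + 30 + 30 + 30 = 120 minutes.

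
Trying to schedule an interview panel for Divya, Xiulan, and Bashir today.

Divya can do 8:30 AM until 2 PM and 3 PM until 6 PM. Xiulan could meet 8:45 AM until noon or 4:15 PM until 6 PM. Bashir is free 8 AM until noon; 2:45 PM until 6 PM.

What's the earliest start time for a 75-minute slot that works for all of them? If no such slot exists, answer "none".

08:45

Divya ∩ Xiulan: 08:45-12:00, 16:15-18:00.
Divya ∩ Xiulan ∩ Bashir: 08:45-12:00, 16:15-18:00.
Those are the intersection windows.
The first common window of at least 75 minutes is 08:45-12:00, so the earliest start is 08:45.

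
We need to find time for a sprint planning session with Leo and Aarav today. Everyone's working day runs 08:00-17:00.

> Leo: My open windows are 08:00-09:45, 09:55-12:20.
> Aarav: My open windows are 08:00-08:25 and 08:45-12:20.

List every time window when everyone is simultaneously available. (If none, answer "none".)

Leo ∩ Aarav: 08:00-08:25, 08:45-09:45, 09:55-12:20.

08:00-08:25, 08:45-09:45, 09:55-12:20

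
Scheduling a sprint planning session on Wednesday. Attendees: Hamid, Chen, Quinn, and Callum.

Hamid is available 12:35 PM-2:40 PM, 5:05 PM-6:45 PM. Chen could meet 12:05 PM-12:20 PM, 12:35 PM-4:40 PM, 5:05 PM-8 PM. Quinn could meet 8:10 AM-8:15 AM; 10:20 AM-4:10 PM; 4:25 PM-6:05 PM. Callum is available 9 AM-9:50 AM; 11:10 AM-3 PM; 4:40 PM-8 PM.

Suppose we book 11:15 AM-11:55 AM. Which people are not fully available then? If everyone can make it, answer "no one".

Hamid: not fully free for 11:15-11:55. Chen: not fully free for 11:15-11:55. Quinn: free for 11:15-11:55. Callum: free for 11:15-11:55.

Chen, Hamid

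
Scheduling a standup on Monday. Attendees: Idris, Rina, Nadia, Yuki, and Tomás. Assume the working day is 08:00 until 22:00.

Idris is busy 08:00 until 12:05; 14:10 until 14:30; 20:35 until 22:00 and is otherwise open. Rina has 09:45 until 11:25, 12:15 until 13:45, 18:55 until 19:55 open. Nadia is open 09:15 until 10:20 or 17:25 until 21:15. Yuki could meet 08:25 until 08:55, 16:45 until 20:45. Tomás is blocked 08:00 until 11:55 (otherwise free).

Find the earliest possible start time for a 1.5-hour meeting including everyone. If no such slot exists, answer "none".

none

Idris free: 12:05-14:10, 14:30-20:35 (invert busy blocks within the working day).
Rina free: 09:45-11:25, 12:15-13:45, 18:55-19:55.
Nadia free: 09:15-10:20, 17:25-21:15.
Yuki free: 08:25-08:55, 16:45-20:45.
Tomás free: 11:55-22:00 (invert busy blocks within the working day).
Idris ∩ Rina: 12:15-13:45, 18:55-19:55.
Idris ∩ Rina ∩ Nadia: 18:55-19:55.
Idris ∩ Rina ∩ Nadia ∩ Yuki: 18:55-19:55.
Idris ∩ Rina ∩ Nadia ∩ Yuki ∩ Tomás: 18:55-19:55.
So the common availability across everyone is 18:55-19:55.
No common window is at least 90 minutes long.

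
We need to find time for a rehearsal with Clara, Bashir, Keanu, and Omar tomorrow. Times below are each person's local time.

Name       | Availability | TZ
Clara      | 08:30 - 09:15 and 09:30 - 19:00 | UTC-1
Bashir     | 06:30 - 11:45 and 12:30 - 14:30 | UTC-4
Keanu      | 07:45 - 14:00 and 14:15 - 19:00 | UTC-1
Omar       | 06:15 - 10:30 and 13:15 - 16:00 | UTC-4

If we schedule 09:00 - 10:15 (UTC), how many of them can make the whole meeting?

1

Clara in UTC: 09:30-10:15, 10:30-20:00 (add 1h to convert from UTC-1).
Bashir in UTC: 10:30-15:45, 16:30-18:30 (add 4h to convert from UTC-4).
Keanu in UTC: 08:45-15:00, 15:15-20:00 (add 1h to convert from UTC-1).
Omar in UTC: 10:15-14:30, 17:15-20:00 (add 4h to convert from UTC-4).
Keanu can make the full 09:00-10:15 slot — that's 1.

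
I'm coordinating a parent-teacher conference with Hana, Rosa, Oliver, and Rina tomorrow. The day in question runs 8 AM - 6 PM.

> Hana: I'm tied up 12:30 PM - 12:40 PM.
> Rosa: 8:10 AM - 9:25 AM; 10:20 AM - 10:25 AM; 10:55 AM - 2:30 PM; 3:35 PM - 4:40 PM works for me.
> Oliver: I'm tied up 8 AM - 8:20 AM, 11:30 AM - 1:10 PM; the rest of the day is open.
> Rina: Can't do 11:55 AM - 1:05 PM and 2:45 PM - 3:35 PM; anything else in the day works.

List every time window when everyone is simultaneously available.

08:20-09:25, 10:20-10:25, 10:55-11:30, 13:10-14:30, 15:35-16:40

Hana free: 08:00-12:30, 12:40-18:00 (invert busy blocks within the working day).
Rosa free: 08:10-09:25, 10:20-10:25, 10:55-14:30, 15:35-16:40.
Oliver free: 08:20-11:30, 13:10-18:00 (invert busy blocks within the working day).
Rina free: 08:00-11:55, 13:05-14:45, 15:35-18:00 (invert busy blocks within the working day).
Hana ∩ Rosa: 08:10-09:25, 10:20-10:25, 10:55-12:30, 12:40-14:30, 15:35-16:40.
Hana ∩ Rosa ∩ Oliver: 08:20-09:25, 10:20-10:25, 10:55-11:30, 13:10-14:30, 15:35-16:40.
Hana ∩ Rosa ∩ Oliver ∩ Rina: 08:20-09:25, 10:20-10:25, 10:55-11:30, 13:10-14:30, 15:35-16:40.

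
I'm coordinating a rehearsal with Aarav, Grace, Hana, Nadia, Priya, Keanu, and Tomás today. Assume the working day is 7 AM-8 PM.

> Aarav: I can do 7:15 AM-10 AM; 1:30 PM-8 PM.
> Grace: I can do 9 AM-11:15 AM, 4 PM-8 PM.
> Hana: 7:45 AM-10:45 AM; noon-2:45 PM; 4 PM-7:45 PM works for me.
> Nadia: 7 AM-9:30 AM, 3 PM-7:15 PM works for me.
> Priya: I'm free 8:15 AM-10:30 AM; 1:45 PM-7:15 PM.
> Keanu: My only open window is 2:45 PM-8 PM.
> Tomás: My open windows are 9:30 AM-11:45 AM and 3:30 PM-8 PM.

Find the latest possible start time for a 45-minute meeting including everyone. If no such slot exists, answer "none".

18:30

Aarav ∩ Grace: 09:00-10:00, 16:00-20:00.
Aarav ∩ Grace ∩ Hana: 09:00-10:00, 16:00-19:45.
Aarav ∩ Grace ∩ Hana ∩ Nadia: 09:00-09:30, 16:00-19:15.
Aarav ∩ Grace ∩ Hana ∩ Nadia ∩ Priya: 09:00-09:30, 16:00-19:15.
Aarav ∩ Grace ∩ Hana ∩ Nadia ∩ Priya ∩ Keanu: 16:00-19:15.
Aarav ∩ Grace ∩ Hana ∩ Nadia ∩ Priya ∩ Keanu ∩ Tomás: 16:00-19:15.
The last common window of at least 45 minutes is 16:00-19:15; a 45-minute meeting can start as late as 18:30 and still end by 19:15.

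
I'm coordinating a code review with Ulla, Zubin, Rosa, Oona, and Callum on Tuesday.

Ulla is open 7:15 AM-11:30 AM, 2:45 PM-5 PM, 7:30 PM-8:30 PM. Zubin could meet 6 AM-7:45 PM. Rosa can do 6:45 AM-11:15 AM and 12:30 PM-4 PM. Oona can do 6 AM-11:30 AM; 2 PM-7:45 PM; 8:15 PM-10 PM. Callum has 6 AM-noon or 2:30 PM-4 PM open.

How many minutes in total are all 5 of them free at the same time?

315

Ulla ∩ Zubin: 07:15-11:30, 14:45-17:00, 19:30-19:45.
Ulla ∩ Zubin ∩ Rosa: 07:15-11:15, 14:45-16:00.
Ulla ∩ Zubin ∩ Rosa ∩ Oona: 07:15-11:15, 14:45-16:00.
Ulla ∩ Zubin ∩ Rosa ∩ Oona ∩ Callum: 07:15-11:15, 14:45-16:00.
Summing the common windows: 240 + 75 = 315 minutes.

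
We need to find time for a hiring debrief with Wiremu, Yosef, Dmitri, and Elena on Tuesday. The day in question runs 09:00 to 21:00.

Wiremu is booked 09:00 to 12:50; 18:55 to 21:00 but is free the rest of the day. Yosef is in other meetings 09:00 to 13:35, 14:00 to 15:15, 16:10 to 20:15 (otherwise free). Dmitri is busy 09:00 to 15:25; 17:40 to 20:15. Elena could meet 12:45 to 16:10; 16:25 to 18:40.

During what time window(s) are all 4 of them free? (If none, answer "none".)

Wiremu free: 12:50-18:55 (invert busy blocks within the working day).
Yosef free: 13:35-14:00, 15:15-16:10, 20:15-21:00 (invert busy blocks within the working day).
Dmitri free: 15:25-17:40, 20:15-21:00 (invert busy blocks within the working day).
Elena free: 12:45-16:10, 16:25-18:40.
Wiremu ∩ Yosef: 13:35-14:00, 15:15-16:10.
Wiremu ∩ Yosef ∩ Dmitri: 15:25-16:10.
Wiremu ∩ Yosef ∩ Dmitri ∩ Elena: 15:25-16:10.
Those are the intersection windows.

15:25-16:10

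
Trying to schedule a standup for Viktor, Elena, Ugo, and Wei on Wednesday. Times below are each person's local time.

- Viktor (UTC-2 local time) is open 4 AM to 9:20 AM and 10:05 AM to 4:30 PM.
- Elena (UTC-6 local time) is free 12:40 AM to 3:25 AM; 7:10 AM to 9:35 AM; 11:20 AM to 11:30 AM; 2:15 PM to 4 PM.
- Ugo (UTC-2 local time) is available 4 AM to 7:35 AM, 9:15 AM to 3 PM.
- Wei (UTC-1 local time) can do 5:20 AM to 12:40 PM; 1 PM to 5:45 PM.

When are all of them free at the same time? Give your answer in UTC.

06:40-09:25, 13:10-13:40, 14:00-15:35

Viktor in UTC: 06:00-11:20, 12:05-18:30 (add 2h to convert from UTC-2).
Elena in UTC: 06:40-09:25, 13:10-15:35, 17:20-17:30, 20:15-22:00 (add 6h to convert from UTC-6).
Ugo in UTC: 06:00-09:35, 11:15-17:00 (add 2h to convert from UTC-2).
Wei in UTC: 06:20-13:40, 14:00-18:45 (add 1h to convert from UTC-1).
Viktor ∩ Elena: 06:40-09:25, 13:10-15:35, 17:20-17:30.
Viktor ∩ Elena ∩ Ugo: 06:40-09:25, 13:10-15:35.
Viktor ∩ Elena ∩ Ugo ∩ Wei: 06:40-09:25, 13:10-13:40, 14:00-15:35.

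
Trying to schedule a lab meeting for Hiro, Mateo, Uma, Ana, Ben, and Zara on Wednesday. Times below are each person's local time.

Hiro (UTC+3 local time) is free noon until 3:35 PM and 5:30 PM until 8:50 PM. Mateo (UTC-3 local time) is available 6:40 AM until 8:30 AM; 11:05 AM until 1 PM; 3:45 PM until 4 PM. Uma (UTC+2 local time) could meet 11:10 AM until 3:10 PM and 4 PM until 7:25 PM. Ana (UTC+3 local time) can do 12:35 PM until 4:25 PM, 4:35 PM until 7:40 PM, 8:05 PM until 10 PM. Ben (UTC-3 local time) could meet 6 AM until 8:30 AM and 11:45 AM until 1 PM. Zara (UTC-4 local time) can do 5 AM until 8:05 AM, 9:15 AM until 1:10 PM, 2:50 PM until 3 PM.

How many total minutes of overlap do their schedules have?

Hiro in UTC: 09:00-12:35, 14:30-17:50 (subtract 3h to convert from UTC+3).
Mateo in UTC: 09:40-11:30, 14:05-16:00, 18:45-19:00 (add 3h to convert from UTC-3).
Uma in UTC: 09:10-13:10, 14:00-17:25 (subtract 2h to convert from UTC+2).
Ana in UTC: 09:35-13:25, 13:35-16:40, 17:05-19:00 (subtract 3h to convert from UTC+3).
Ben in UTC: 09:00-11:30, 14:45-16:00 (add 3h to convert from UTC-3).
Zara in UTC: 09:00-12:05, 13:15-17:10, 18:50-19:00 (add 4h to convert from UTC-4).
Hiro ∩ Mateo: 09:40-11:30, 14:30-16:00.
Hiro ∩ Mateo ∩ Uma: 09:40-11:30, 14:30-16:00.
Hiro ∩ Mateo ∩ Uma ∩ Ana: 09:40-11:30, 14:30-16:00.
Hiro ∩ Mateo ∩ Uma ∩ Ana ∩ Ben: 09:40-11:30, 14:45-16:00.
Hiro ∩ Mateo ∩ Uma ∩ Ana ∩ Ben ∩ Zara: 09:40-11:30, 14:45-16:00.
Those are the intersection windows.
Summing the common windows: 110 + 75 = 185 minutes.

185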